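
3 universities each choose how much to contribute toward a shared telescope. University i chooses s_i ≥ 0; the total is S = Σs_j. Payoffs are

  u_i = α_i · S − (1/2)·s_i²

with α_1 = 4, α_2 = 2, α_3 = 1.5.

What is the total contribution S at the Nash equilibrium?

University i's FOC: ∂u_i/∂s_i = α_i − s_i = 0, so s_i* = α_i.
NE contributions = (4, 2, 1.5); S = 7.5.

7.5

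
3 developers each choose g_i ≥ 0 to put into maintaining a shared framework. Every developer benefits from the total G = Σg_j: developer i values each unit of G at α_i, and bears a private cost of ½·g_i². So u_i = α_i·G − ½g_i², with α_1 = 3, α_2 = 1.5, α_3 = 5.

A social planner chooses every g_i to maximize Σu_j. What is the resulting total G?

28.5

Planner FOC: ∂(Σu_j)/∂g_i = (Σα_j) − g_i = 0, so g_i^SO = Σα_j = 9.5 for every i; G^SO = 28.5.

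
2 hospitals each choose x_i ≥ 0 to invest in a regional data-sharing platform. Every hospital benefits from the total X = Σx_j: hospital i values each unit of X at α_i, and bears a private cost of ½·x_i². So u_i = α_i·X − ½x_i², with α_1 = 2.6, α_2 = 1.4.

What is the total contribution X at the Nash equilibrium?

Hospital i's FOC: ∂u_i/∂x_i = α_i − x_i = 0, so x_i* = α_i.
NE contributions = (2.6, 1.4); X = 4.

4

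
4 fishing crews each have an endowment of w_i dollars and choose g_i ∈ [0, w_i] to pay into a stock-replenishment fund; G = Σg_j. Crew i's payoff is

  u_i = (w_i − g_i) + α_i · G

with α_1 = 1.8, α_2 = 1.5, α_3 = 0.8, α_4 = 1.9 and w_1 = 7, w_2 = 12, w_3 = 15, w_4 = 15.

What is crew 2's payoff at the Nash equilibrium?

51

∂u_i/∂g_i = α_i − 1, so crew i contributes w_i if α_i > 1, else 0.
α_i > 1 for i ∈ {1, 2, 4}; NE contributions (7, 12, 0, 15), G = 34.
u_2 = (12 − 12) + 1.5·34 = 51.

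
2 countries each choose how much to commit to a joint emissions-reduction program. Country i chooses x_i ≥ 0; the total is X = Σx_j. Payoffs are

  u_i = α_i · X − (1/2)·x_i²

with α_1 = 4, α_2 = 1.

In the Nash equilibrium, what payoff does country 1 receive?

Country i's FOC: ∂u_i/∂x_i = α_i − x_i = 0, so x_i* = α_i.
NE contributions = (4, 1); X = 5.
u_1 = α_1·X − ½·(x_1)² = 4·5 − ½·4² = 12.

12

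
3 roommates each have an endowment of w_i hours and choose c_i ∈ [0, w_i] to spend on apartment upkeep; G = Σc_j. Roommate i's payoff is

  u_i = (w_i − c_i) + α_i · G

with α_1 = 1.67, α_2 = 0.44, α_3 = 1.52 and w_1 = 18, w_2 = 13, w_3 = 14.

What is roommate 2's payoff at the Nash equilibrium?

27.08

∂u_i/∂c_i = α_i − 1, so roommate i contributes w_i if α_i > 1, else 0.
α_i > 1 for i ∈ {1, 3}; NE contributions (18, 0, 14), G = 32.
u_2 = (13 − 0) + 0.44·32 = 27.08.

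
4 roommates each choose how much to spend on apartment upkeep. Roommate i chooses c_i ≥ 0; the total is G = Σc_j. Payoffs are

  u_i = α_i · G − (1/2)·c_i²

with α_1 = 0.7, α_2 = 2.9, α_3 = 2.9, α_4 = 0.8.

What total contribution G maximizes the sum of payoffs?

29.2

Planner FOC: ∂(Σu_j)/∂c_i = (Σα_j) − c_i = 0, so c_i^SO = Σα_j = 7.3 for every i; G^SO = 29.2.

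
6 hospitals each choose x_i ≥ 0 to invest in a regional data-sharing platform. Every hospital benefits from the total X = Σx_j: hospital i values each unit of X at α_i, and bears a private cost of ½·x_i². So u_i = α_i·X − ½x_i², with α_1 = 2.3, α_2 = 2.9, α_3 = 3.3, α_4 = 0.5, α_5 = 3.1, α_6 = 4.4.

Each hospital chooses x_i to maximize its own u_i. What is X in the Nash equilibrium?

16.5

Hospital i's FOC: ∂u_i/∂x_i = α_i − x_i = 0, so x_i* = α_i.
NE contributions = (2.3, 2.9, 3.3, 0.5, 3.1, 4.4); X = 16.5.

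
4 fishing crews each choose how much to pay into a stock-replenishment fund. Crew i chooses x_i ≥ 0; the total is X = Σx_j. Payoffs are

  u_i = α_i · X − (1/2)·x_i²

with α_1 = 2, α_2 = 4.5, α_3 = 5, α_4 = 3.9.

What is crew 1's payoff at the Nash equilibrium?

Crew i's FOC: ∂u_i/∂x_i = α_i − x_i = 0, so x_i* = α_i.
NE contributions = (2, 4.5, 5, 3.9); X = 15.4.
u_1 = α_1·X − ½·(x_1)² = 2·15.4 − ½·2² = 28.8.

28.8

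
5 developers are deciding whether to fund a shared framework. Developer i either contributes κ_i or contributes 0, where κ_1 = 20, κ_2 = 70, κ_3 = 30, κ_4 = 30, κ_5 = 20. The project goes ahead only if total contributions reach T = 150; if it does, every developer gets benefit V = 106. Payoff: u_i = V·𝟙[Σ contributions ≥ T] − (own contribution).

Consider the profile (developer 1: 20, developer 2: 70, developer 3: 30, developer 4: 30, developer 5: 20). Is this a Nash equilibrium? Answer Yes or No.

Total = 170 ≥ 150: provided.
Developer 1 (pledges 20, payoff 86): dropping to 0 → total 150, payoff 106. Profitable deviation.

No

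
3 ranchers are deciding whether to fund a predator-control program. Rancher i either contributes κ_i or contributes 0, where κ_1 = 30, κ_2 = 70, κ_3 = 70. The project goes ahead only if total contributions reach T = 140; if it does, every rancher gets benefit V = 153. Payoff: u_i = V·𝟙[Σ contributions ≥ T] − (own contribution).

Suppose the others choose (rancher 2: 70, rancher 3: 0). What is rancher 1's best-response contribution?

Others' total = 70. Even contributing 30 gives 100 < 140: no benefit either way.
Best response: 0.

0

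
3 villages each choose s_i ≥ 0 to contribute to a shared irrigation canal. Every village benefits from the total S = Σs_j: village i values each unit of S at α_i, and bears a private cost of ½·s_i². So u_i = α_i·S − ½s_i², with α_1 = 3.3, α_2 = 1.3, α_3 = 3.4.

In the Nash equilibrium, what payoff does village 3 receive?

Village i's FOC: ∂u_i/∂s_i = α_i − s_i = 0, so s_i* = α_i.
NE contributions = (3.3, 1.3, 3.4); S = 8.
u_3 = α_3·S − ½·(s_3)² = 3.4·8 − ½·3.4² = 21.42.

21.42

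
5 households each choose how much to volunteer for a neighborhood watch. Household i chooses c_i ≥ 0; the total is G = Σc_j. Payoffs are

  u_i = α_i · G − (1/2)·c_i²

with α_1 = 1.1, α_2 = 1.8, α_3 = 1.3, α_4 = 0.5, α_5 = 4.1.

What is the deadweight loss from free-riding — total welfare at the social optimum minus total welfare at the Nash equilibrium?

127.76

Household i's FOC: ∂u_i/∂c_i = α_i − c_i = 0, so c_i* = α_i.
NE contributions = (1.1, 1.8, 1.3, 0.5, 4.1); G = 8.8.
W^NE = (Σα)·G − ½Σα_i² = 8.8² − ½·23.2 = 65.84.
Planner sets c_i = Σα_j = 8.8 for every i, so G^SO = 5·8.8 = 44.
W^SO = (Σα)·G^SO − ½·5·(Σα)² = (5/2)·8.8² = 193.6.
Deadweight loss = W^SO − W^NE = 127.76.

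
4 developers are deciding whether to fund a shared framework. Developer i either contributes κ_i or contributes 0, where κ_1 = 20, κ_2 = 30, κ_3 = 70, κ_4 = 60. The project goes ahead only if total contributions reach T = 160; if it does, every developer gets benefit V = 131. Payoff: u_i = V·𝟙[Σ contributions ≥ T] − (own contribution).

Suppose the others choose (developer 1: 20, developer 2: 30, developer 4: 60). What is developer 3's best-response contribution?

70

Others' total = 110. Contributing 70 brings total to 180 ≥ 160: gain V − κ_3 = 61.
Best response: 70.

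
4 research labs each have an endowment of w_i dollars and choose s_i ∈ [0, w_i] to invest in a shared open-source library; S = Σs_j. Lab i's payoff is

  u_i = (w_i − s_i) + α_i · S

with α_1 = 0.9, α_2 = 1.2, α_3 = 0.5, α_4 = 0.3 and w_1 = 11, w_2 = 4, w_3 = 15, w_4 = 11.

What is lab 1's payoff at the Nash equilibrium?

∂u_i/∂s_i = α_i − 1, so lab i contributes w_i if α_i > 1, else 0.
α_i > 1 for i ∈ {2}; NE contributions (0, 4, 0, 0), S = 4.
u_1 = (11 − 0) + 0.9·4 = 14.6.

14.6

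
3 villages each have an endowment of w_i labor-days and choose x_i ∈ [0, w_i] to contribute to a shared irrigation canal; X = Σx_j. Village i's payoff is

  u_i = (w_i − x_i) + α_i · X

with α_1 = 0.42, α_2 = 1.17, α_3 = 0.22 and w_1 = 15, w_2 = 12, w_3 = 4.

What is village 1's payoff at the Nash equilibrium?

20.04

∂u_i/∂x_i = α_i − 1, so village i contributes w_i if α_i > 1, else 0.
α_i > 1 for i ∈ {2}; NE contributions (0, 12, 0), X = 12.
u_1 = (15 − 0) + 0.42·12 = 20.04.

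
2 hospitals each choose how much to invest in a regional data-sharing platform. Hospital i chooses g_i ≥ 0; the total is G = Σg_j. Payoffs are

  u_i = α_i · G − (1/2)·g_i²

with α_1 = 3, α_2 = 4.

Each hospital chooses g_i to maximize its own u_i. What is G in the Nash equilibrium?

7

Hospital i's FOC: ∂u_i/∂g_i = α_i − g_i = 0, so g_i* = α_i.
NE contributions = (3, 4); G = 7.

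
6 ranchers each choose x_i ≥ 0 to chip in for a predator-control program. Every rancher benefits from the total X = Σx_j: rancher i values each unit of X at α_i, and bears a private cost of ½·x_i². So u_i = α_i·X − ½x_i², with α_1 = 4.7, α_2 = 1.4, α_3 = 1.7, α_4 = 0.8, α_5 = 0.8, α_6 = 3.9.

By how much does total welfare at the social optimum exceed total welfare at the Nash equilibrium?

375.495

Rancher i's FOC: ∂u_i/∂x_i = α_i − x_i = 0, so x_i* = α_i.
NE contributions = (4.7, 1.4, 1.7, 0.8, 0.8, 3.9); X = 13.3.
W^NE = (Σα)·X − ½Σα_i² = 13.3² − ½·43.43 = 155.175.
Planner sets x_i = Σα_j = 13.3 for every i, so X^SO = 6·13.3 = 79.8.
W^SO = (Σα)·X^SO − ½·6·(Σα)² = (6/2)·13.3² = 530.67.
Deadweight loss = W^SO − W^NE = 375.495.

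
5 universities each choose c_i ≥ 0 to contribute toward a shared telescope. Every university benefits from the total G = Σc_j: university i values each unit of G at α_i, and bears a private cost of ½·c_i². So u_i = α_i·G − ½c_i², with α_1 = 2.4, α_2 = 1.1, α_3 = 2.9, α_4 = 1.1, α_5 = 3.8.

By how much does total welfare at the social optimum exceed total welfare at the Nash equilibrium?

207.05

University i's FOC: ∂u_i/∂c_i = α_i − c_i = 0, so c_i* = α_i.
NE contributions = (2.4, 1.1, 2.9, 1.1, 3.8); G = 11.3.
W^NE = (Σα)·G − ½Σα_i² = 11.3² − ½·31.03 = 112.175.
Planner sets c_i = Σα_j = 11.3 for every i, so G^SO = 5·11.3 = 56.5.
W^SO = (Σα)·G^SO − ½·5·(Σα)² = (5/2)·11.3² = 319.225.
Deadweight loss = W^SO − W^NE = 207.05.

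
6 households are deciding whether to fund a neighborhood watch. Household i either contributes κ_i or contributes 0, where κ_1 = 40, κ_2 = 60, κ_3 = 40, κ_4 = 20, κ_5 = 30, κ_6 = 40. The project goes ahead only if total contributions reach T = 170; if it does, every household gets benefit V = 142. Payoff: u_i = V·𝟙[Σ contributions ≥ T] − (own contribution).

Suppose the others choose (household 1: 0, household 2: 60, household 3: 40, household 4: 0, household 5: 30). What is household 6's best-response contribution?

Others' total = 130. Contributing 40 brings total to 170 ≥ 170: gain V − κ_6 = 102.
Best response: 40.

40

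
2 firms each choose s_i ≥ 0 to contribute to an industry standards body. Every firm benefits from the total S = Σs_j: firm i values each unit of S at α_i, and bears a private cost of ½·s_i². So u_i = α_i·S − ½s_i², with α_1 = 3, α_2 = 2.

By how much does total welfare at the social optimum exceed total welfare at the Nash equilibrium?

6.5

Firm i's FOC: ∂u_i/∂s_i = α_i − s_i = 0, so s_i* = α_i.
NE contributions = (3, 2); S = 5.
W^NE = (Σα)·S − ½Σα_i² = 5² − ½·13 = 18.5.
Planner sets s_i = Σα_j = 5 for every i, so S^SO = 2·5 = 10.
W^SO = (Σα)·S^SO − ½·2·(Σα)² = (2/2)·5² = 25.
Deadweight loss = W^SO − W^NE = 6.5.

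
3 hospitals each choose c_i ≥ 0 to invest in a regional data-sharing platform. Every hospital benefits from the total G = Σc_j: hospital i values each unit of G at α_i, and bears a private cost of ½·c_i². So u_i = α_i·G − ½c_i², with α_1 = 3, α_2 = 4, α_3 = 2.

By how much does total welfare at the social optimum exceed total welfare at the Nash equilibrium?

55

Hospital i's FOC: ∂u_i/∂c_i = α_i − c_i = 0, so c_i* = α_i.
NE contributions = (3, 4, 2); G = 9.
W^NE = (Σα)·G − ½Σα_i² = 9² − ½·29 = 66.5.
Planner sets c_i = Σα_j = 9 for every i, so G^SO = 3·9 = 27.
W^SO = (Σα)·G^SO − ½·3·(Σα)² = (3/2)·9² = 121.5.
Deadweight loss = W^SO − W^NE = 55.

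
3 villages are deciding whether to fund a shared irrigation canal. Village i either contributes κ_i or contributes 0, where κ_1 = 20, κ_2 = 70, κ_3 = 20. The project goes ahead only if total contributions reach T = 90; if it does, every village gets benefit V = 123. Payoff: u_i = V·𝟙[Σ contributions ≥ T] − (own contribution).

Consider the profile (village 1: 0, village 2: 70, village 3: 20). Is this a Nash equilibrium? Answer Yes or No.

Total = 90 ≥ 90: provided.
Village 1 (pledges 0, payoff 123): pledging 20 → total 110, payoff 103. No gain.
Village 2 (pledges 70, payoff 53): dropping to 0 → total 20, payoff 0. No gain.
Village 3 (pledges 20, payoff 103): dropping to 0 → total 70, payoff 0. No gain.

Yes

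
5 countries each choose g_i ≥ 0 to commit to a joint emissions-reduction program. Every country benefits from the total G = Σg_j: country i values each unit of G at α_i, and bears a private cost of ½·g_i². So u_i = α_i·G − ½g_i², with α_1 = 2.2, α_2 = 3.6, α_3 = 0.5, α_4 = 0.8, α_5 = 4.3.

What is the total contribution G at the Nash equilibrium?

11.4

Country i's FOC: ∂u_i/∂g_i = α_i − g_i = 0, so g_i* = α_i.
NE contributions = (2.2, 3.6, 0.5, 0.8, 4.3); G = 11.4.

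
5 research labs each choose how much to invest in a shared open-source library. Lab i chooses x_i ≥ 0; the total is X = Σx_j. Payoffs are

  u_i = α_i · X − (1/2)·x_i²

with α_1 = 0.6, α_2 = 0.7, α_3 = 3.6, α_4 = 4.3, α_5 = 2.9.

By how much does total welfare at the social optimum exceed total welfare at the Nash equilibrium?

Lab i's FOC: ∂u_i/∂x_i = α_i − x_i = 0, so x_i* = α_i.
NE contributions = (0.6, 0.7, 3.6, 4.3, 2.9); X = 12.1.
W^NE = (Σα)·X − ½Σα_i² = 12.1² − ½·40.71 = 126.055.
Planner sets x_i = Σα_j = 12.1 for every i, so X^SO = 5·12.1 = 60.5.
W^SO = (Σα)·X^SO − ½·5·(Σα)² = (5/2)·12.1² = 366.025.
Deadweight loss = W^SO − W^NE = 239.97.

239.97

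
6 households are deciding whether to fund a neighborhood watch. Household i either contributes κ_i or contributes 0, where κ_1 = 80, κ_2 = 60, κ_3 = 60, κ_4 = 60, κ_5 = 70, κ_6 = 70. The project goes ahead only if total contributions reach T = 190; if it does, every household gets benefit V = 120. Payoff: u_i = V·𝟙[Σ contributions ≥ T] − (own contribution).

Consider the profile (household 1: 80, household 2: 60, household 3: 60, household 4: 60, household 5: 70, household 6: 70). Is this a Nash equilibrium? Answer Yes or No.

No

Total = 400 ≥ 190: provided.
Household 1 (pledges 80, payoff 40): dropping to 0 → total 320, payoff 120. Profitable deviation.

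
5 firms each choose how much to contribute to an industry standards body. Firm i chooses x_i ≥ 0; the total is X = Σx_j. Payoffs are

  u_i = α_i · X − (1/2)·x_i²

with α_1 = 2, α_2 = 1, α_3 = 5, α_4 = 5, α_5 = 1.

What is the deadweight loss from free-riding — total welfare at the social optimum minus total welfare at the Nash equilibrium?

322

Firm i's FOC: ∂u_i/∂x_i = α_i − x_i = 0, so x_i* = α_i.
NE contributions = (2, 1, 5, 5, 1); X = 14.
W^NE = (Σα)·X − ½Σα_i² = 14² − ½·56 = 168.
Planner sets x_i = Σα_j = 14 for every i, so X^SO = 5·14 = 70.
W^SO = (Σα)·X^SO − ½·5·(Σα)² = (5/2)·14² = 490.
Deadweight loss = W^SO − W^NE = 322.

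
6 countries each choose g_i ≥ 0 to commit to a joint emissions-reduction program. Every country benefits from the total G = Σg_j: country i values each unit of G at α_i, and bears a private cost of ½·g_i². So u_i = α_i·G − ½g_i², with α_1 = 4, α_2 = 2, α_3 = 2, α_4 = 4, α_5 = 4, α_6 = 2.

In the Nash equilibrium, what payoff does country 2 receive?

34

Country i's FOC: ∂u_i/∂g_i = α_i − g_i = 0, so g_i* = α_i.
NE contributions = (4, 2, 2, 4, 4, 2); G = 18.
u_2 = α_2·G − ½·(g_2)² = 2·18 − ½·2² = 34.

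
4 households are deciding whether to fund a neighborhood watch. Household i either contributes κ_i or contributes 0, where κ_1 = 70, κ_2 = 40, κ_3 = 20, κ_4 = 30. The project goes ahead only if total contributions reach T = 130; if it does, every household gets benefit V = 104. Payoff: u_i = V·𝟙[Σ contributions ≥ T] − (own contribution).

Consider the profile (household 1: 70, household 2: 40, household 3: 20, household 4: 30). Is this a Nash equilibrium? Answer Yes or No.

Total = 160 ≥ 130: provided.
Household 1 (pledges 70, payoff 34): dropping to 0 → total 90, payoff 0. No gain.
Household 2 (pledges 40, payoff 64): dropping to 0 → total 120, payoff 0. No gain.
Household 3 (pledges 20, payoff 84): dropping to 0 → total 140, payoff 104. Profitable deviation.

No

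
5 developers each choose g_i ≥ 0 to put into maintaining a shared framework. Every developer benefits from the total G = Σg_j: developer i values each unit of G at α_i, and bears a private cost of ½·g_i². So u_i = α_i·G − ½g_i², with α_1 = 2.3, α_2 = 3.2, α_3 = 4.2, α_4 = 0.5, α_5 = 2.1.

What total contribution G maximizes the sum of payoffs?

Planner FOC: ∂(Σu_j)/∂g_i = (Σα_j) − g_i = 0, so g_i^SO = Σα_j = 12.3 for every i; G^SO = 61.5.

61.5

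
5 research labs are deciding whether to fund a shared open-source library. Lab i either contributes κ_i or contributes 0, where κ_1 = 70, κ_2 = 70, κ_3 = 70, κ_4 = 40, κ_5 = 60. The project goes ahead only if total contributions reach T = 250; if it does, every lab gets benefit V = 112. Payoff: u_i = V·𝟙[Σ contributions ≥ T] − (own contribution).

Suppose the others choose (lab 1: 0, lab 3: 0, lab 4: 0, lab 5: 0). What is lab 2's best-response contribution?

0

Others' total = 0. Even contributing 70 gives 70 < 250: no benefit either way.
Best response: 0.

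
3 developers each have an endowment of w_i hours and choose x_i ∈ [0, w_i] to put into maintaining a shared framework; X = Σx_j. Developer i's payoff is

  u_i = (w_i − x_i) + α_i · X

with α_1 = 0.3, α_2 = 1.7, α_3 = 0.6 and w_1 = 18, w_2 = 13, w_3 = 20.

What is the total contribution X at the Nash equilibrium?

∂u_i/∂x_i = α_i − 1, so developer i contributes w_i if α_i > 1, else 0.
α_i > 1 for i ∈ {2}; NE contributions (0, 13, 0), X = 13.

13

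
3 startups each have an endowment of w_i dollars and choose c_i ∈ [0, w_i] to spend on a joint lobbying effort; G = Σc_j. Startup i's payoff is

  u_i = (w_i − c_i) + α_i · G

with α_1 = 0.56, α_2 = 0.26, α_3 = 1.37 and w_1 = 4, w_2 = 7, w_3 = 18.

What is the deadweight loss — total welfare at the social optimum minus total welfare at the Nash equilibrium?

13.09

∂u_i/∂c_i = α_i − 1, so startup i contributes w_i if α_i > 1, else 0.
α_i > 1 for i ∈ {3}; NE contributions (0, 0, 18), G = 18.
W^NE = Σw_i − G^NE + (Σα_i)·G^NE = 29 + 1.19·18 = 50.42.
Planner: ∂(Σu_j)/∂c_i = Σα_j − 1 = 1.19 > 0, so everyone contributes w_i; G^SO = 29, W^SO = 29 + 1.19·29 = 63.51.
Deadweight loss = 13.09.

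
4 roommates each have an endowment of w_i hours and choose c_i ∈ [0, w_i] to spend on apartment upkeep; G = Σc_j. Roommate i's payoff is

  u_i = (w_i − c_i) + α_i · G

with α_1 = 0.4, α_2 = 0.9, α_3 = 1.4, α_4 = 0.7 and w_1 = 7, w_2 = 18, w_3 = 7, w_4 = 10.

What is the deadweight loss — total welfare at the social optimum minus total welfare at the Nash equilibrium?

84

∂u_i/∂c_i = α_i − 1, so roommate i contributes w_i if α_i > 1, else 0.
α_i > 1 for i ∈ {3}; NE contributions (0, 0, 7, 0), G = 7.
W^NE = Σw_i − G^NE + (Σα_i)·G^NE = 42 + 2.4·7 = 58.8.
Planner: ∂(Σu_j)/∂c_i = Σα_j − 1 = 2.4 > 0, so everyone contributes w_i; G^SO = 42, W^SO = 42 + 2.4·42 = 142.8.
Deadweight loss = 84.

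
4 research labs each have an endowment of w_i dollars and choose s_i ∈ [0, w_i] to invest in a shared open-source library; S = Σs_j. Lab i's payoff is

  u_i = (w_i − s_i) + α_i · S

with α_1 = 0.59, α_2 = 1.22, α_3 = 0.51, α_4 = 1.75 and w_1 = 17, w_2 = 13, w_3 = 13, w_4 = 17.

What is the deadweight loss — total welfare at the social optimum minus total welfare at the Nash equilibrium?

∂u_i/∂s_i = α_i − 1, so lab i contributes w_i if α_i > 1, else 0.
α_i > 1 for i ∈ {2, 4}; NE contributions (0, 13, 0, 17), S = 30.
W^NE = Σw_i − S^NE + (Σα_i)·S^NE = 60 + 3.07·30 = 152.1.
Planner: ∂(Σu_j)/∂s_i = Σα_j − 1 = 3.07 > 0, so everyone contributes w_i; S^SO = 60, W^SO = 60 + 3.07·60 = 244.2.
Deadweight loss = 92.1.

92.1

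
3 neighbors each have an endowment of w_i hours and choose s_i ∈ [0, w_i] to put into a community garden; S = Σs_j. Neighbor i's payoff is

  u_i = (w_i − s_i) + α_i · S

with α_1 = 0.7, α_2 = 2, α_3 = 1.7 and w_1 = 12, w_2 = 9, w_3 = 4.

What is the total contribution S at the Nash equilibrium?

13

∂u_i/∂s_i = α_i − 1, so neighbor i contributes w_i if α_i > 1, else 0.
α_i > 1 for i ∈ {2, 3}; NE contributions (0, 9, 4), S = 13.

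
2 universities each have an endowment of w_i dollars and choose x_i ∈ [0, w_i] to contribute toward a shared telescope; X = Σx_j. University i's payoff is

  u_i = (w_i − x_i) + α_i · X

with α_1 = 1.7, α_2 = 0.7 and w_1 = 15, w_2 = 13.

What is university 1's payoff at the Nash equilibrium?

25.5

∂u_i/∂x_i = α_i − 1, so university i contributes w_i if α_i > 1, else 0.
α_i > 1 for i ∈ {1}; NE contributions (15, 0), X = 15.
u_1 = (15 − 15) + 1.7·15 = 25.5.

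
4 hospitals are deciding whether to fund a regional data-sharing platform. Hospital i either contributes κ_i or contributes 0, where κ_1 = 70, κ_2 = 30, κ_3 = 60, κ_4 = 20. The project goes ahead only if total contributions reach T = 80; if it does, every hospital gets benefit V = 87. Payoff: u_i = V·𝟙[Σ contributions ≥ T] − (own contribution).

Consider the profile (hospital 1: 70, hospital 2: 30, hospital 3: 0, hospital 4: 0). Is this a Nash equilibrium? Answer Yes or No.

Total = 100 ≥ 80: provided.
Hospital 1 (pledges 70, payoff 17): dropping to 0 → total 30, payoff 0. No gain.
Hospital 2 (pledges 30, payoff 57): dropping to 0 → total 70, payoff 0. No gain.
Hospital 3 (pledges 0, payoff 87): pledging 60 → total 160, payoff 27. No gain.
Hospital 4 (pledges 0, payoff 87): pledging 20 → total 120, payoff 67. No gain.

Yes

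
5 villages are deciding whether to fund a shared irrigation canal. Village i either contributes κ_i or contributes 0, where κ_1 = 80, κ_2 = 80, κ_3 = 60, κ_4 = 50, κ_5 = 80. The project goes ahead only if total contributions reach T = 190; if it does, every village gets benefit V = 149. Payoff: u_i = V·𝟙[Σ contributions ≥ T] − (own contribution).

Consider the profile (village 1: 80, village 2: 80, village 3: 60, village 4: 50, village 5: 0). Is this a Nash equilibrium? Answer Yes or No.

No

Total = 270 ≥ 190: provided.
Village 1 (pledges 80, payoff 69): dropping to 0 → total 190, payoff 149. Profitable deviation.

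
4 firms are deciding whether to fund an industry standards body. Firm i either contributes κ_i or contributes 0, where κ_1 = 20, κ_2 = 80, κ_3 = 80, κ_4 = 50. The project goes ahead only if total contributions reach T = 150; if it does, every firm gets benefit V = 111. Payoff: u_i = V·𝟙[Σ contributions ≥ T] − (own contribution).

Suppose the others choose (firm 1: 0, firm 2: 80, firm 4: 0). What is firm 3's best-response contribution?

Others' total = 80. Contributing 80 brings total to 160 ≥ 150: gain V − κ_3 = 31.
Best response: 80.

80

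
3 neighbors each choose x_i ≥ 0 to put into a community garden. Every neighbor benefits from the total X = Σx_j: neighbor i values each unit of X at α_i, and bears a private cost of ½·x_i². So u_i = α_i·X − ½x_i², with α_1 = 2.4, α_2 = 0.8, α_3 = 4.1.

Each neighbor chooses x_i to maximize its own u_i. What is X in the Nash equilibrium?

7.3

Neighbor i's FOC: ∂u_i/∂x_i = α_i − x_i = 0, so x_i* = α_i.
NE contributions = (2.4, 0.8, 4.1); X = 7.3.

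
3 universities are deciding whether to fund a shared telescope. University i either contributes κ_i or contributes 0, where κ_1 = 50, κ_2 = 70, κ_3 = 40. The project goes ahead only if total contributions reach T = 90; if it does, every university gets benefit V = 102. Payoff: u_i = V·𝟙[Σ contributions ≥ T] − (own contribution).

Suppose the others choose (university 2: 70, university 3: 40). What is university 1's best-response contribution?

Others' total = 110 ≥ 90; contributing adds cost 50 for no extra benefit.
Best response: 0.

0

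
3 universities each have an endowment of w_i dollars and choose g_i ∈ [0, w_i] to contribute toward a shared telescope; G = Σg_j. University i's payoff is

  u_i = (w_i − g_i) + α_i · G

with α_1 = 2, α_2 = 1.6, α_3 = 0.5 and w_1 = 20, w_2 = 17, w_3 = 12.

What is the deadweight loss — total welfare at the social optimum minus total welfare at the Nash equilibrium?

∂u_i/∂g_i = α_i − 1, so university i contributes w_i if α_i > 1, else 0.
α_i > 1 for i ∈ {1, 2}; NE contributions (20, 17, 0), G = 37.
W^NE = Σw_i − G^NE + (Σα_i)·G^NE = 49 + 3.1·37 = 163.7.
Planner: ∂(Σu_j)/∂g_i = Σα_j − 1 = 3.1 > 0, so everyone contributes w_i; G^SO = 49, W^SO = 49 + 3.1·49 = 200.9.
Deadweight loss = 37.2.

37.2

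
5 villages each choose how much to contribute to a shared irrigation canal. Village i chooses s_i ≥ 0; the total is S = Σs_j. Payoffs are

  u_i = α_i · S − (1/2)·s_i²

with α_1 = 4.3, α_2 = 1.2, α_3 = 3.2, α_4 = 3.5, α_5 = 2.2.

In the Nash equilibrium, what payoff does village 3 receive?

Village i's FOC: ∂u_i/∂s_i = α_i − s_i = 0, so s_i* = α_i.
NE contributions = (4.3, 1.2, 3.2, 3.5, 2.2); S = 14.4.
u_3 = α_3·S − ½·(s_3)² = 3.2·14.4 − ½·3.2² = 40.96.

40.96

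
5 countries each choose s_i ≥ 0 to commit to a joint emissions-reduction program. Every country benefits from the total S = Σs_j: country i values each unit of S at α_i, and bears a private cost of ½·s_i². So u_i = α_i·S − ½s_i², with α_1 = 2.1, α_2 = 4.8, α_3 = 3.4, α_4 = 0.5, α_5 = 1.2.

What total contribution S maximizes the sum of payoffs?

60

Planner FOC: ∂(Σu_j)/∂s_i = (Σα_j) − s_i = 0, so s_i^SO = Σα_j = 12 for every i; S^SO = 60.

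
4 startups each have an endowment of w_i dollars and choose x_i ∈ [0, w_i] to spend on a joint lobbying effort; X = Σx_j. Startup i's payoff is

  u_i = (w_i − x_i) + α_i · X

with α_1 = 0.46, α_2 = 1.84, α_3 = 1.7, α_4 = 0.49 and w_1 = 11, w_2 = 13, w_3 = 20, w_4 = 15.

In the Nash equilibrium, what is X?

∂u_i/∂x_i = α_i − 1, so startup i contributes w_i if α_i > 1, else 0.
α_i > 1 for i ∈ {2, 3}; NE contributions (0, 13, 20, 0), X = 33.

33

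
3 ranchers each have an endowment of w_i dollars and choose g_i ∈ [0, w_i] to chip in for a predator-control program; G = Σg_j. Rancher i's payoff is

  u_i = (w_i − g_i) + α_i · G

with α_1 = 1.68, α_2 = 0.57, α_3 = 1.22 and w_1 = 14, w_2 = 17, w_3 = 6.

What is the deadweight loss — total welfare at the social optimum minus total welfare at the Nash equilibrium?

∂u_i/∂g_i = α_i − 1, so rancher i contributes w_i if α_i > 1, else 0.
α_i > 1 for i ∈ {1, 3}; NE contributions (14, 0, 6), G = 20.
W^NE = Σw_i − G^NE + (Σα_i)·G^NE = 37 + 2.47·20 = 86.4.
Planner: ∂(Σu_j)/∂g_i = Σα_j − 1 = 2.47 > 0, so everyone contributes w_i; G^SO = 37, W^SO = 37 + 2.47·37 = 128.39.
Deadweight loss = 41.99.

41.99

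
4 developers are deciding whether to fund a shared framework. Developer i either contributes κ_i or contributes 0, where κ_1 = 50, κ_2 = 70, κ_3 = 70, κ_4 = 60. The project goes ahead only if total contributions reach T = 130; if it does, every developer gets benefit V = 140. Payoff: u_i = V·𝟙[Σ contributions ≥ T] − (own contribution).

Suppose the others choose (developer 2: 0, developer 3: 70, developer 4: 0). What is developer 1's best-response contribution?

0

Others' total = 70. Even contributing 50 gives 120 < 130: no benefit either way.
Best response: 0.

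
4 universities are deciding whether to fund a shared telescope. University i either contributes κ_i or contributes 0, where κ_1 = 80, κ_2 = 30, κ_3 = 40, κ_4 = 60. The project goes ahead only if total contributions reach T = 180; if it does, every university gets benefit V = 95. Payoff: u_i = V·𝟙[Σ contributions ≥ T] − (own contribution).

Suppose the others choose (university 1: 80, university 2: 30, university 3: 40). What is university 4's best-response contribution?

Others' total = 150. Contributing 60 brings total to 210 ≥ 180: gain V − κ_4 = 35.
Best response: 60.

60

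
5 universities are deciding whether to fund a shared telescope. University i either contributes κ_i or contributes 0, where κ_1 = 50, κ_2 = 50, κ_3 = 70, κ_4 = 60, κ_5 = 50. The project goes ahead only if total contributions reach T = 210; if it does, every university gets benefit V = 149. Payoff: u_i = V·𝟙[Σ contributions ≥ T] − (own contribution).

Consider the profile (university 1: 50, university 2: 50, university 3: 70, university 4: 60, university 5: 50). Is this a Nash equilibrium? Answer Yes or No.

No

Total = 280 ≥ 210: provided.
University 1 (pledges 50, payoff 99): dropping to 0 → total 230, payoff 149. Profitable deviation.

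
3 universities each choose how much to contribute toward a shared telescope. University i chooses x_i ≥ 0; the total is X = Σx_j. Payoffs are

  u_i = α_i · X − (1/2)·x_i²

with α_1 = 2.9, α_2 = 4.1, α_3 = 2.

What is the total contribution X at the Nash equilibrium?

University i's FOC: ∂u_i/∂x_i = α_i − x_i = 0, so x_i* = α_i.
NE contributions = (2.9, 4.1, 2); X = 9.

9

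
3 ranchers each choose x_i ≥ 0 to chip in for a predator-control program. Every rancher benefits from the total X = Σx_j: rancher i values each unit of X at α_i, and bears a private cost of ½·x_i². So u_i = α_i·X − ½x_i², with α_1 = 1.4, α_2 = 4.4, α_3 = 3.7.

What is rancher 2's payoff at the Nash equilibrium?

Rancher i's FOC: ∂u_i/∂x_i = α_i − x_i = 0, so x_i* = α_i.
NE contributions = (1.4, 4.4, 3.7); X = 9.5.
u_2 = α_2·X − ½·(x_2)² = 4.4·9.5 − ½·4.4² = 32.12.

32.12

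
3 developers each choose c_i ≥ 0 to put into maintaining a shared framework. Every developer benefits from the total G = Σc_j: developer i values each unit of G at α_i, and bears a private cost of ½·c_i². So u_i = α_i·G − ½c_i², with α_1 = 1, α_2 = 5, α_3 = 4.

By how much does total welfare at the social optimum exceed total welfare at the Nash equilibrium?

71

Developer i's FOC: ∂u_i/∂c_i = α_i − c_i = 0, so c_i* = α_i.
NE contributions = (1, 5, 4); G = 10.
W^NE = (Σα)·G − ½Σα_i² = 10² − ½·42 = 79.
Planner sets c_i = Σα_j = 10 for every i, so G^SO = 3·10 = 30.
W^SO = (Σα)·G^SO − ½·3·(Σα)² = (3/2)·10² = 150.
Deadweight loss = W^SO − W^NE = 71.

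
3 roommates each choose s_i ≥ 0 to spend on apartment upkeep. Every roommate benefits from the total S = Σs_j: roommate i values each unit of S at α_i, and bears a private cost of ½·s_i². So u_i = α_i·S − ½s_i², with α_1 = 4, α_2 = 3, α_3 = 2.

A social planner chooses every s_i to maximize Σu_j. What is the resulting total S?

27

Planner FOC: ∂(Σu_j)/∂s_i = (Σα_j) − s_i = 0, so s_i^SO = Σα_j = 9 for every i; S^SO = 27.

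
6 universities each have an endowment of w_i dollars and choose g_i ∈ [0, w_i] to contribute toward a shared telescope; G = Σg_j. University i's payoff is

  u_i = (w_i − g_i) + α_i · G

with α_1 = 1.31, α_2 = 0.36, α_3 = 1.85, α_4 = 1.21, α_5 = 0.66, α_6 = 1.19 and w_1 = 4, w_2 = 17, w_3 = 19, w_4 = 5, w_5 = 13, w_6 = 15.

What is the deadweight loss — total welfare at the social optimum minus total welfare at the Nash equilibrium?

∂u_i/∂g_i = α_i − 1, so university i contributes w_i if α_i > 1, else 0.
α_i > 1 for i ∈ {1, 3, 4, 6}; NE contributions (4, 0, 19, 5, 0, 15), G = 43.
W^NE = Σw_i − G^NE + (Σα_i)·G^NE = 73 + 5.58·43 = 312.94.
Planner: ∂(Σu_j)/∂g_i = Σα_j − 1 = 5.58 > 0, so everyone contributes w_i; G^SO = 73, W^SO = 73 + 5.58·73 = 480.34.
Deadweight loss = 167.4.

167.4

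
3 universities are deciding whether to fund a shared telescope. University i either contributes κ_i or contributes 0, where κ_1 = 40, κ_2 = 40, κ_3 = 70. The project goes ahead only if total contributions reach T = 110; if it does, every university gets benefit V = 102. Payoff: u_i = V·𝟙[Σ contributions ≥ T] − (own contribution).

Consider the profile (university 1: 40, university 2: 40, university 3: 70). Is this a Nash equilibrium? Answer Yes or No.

Total = 150 ≥ 110: provided.
University 1 (pledges 40, payoff 62): dropping to 0 → total 110, payoff 102. Profitable deviation.

No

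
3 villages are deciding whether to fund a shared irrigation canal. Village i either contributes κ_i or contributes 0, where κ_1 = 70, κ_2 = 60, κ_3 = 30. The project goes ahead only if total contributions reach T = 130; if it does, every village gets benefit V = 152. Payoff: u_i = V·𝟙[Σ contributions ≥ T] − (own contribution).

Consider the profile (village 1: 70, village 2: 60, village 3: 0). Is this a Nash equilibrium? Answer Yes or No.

Total = 130 ≥ 130: provided.
Village 1 (pledges 70, payoff 82): dropping to 0 → total 60, payoff 0. No gain.
Village 2 (pledges 60, payoff 92): dropping to 0 → total 70, payoff 0. No gain.
Village 3 (pledges 0, payoff 152): pledging 30 → total 160, payoff 122. No gain.

Yes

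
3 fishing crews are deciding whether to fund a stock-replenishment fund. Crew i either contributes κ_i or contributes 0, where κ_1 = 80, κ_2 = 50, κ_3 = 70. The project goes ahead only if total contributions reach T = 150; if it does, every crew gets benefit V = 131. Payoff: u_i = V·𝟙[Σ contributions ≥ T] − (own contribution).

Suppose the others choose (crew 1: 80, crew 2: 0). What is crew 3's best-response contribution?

Others' total = 80. Contributing 70 brings total to 150 ≥ 150: gain V − κ_3 = 61.
Best response: 70.

70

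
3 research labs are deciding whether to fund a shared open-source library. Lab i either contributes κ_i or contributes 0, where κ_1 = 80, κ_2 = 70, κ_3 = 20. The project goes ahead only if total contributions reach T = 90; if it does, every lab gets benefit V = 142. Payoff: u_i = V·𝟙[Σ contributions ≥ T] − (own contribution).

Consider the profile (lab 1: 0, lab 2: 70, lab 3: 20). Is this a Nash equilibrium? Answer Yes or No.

Yes

Total = 90 ≥ 90: provided.
Lab 1 (pledges 0, payoff 142): pledging 80 → total 170, payoff 62. No gain.
Lab 2 (pledges 70, payoff 72): dropping to 0 → total 20, payoff 0. No gain.
Lab 3 (pledges 20, payoff 122): dropping to 0 → total 70, payoff 0. No gain.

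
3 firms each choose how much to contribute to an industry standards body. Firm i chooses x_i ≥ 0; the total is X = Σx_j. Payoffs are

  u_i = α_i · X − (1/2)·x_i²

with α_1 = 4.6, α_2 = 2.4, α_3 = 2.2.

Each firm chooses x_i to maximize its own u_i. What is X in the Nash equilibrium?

9.2

Firm i's FOC: ∂u_i/∂x_i = α_i − x_i = 0, so x_i* = α_i.
NE contributions = (4.6, 2.4, 2.2); X = 9.2.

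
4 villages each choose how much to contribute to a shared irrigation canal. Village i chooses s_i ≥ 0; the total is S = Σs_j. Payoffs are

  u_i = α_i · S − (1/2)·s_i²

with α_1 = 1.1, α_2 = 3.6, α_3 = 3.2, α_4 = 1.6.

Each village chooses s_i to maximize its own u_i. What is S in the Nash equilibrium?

9.5

Village i's FOC: ∂u_i/∂s_i = α_i − s_i = 0, so s_i* = α_i.
NE contributions = (1.1, 3.6, 3.2, 1.6); S = 9.5.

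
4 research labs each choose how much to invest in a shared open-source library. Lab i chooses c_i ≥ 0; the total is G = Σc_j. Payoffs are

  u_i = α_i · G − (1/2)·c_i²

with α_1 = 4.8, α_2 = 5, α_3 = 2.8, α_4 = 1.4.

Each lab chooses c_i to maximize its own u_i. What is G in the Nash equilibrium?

14

Lab i's FOC: ∂u_i/∂c_i = α_i − c_i = 0, so c_i* = α_i.
NE contributions = (4.8, 5, 2.8, 1.4); G = 14.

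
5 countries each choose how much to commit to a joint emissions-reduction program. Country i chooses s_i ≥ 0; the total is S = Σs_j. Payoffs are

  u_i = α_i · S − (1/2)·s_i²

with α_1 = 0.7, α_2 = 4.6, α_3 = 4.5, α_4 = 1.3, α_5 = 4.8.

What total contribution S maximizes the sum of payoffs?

Planner FOC: ∂(Σu_j)/∂s_i = (Σα_j) − s_i = 0, so s_i^SO = Σα_j = 15.9 for every i; S^SO = 79.5.

79.5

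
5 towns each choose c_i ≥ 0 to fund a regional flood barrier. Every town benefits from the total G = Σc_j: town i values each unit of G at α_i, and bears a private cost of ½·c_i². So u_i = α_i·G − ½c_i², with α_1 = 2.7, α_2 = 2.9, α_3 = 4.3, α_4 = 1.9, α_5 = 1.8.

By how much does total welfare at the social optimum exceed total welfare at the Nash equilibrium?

297.96

Town i's FOC: ∂u_i/∂c_i = α_i − c_i = 0, so c_i* = α_i.
NE contributions = (2.7, 2.9, 4.3, 1.9, 1.8); G = 13.6.
W^NE = (Σα)·G − ½Σα_i² = 13.6² − ½·41.04 = 164.44.
Planner sets c_i = Σα_j = 13.6 for every i, so G^SO = 5·13.6 = 68.
W^SO = (Σα)·G^SO − ½·5·(Σα)² = (5/2)·13.6² = 462.4.
Deadweight loss = W^SO − W^NE = 297.96.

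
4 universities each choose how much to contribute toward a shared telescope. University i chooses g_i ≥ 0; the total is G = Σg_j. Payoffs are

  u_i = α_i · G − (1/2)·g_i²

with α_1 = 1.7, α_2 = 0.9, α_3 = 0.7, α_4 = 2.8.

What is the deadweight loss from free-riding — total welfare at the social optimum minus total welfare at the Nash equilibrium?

University i's FOC: ∂u_i/∂g_i = α_i − g_i = 0, so g_i* = α_i.
NE contributions = (1.7, 0.9, 0.7, 2.8); G = 6.1.
W^NE = (Σα)·G − ½Σα_i² = 6.1² − ½·12.03 = 31.195.
Planner sets g_i = Σα_j = 6.1 for every i, so G^SO = 4·6.1 = 24.4.
W^SO = (Σα)·G^SO − ½·4·(Σα)² = (4/2)·6.1² = 74.42.
Deadweight loss = W^SO − W^NE = 43.225.

43.225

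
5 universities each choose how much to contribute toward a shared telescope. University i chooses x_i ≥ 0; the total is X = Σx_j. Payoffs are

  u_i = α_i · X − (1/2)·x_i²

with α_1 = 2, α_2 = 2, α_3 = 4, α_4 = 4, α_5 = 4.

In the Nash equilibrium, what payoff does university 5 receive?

University i's FOC: ∂u_i/∂x_i = α_i − x_i = 0, so x_i* = α_i.
NE contributions = (2, 2, 4, 4, 4); X = 16.
u_5 = α_5·X − ½·(x_5)² = 4·16 − ½·4² = 56.

56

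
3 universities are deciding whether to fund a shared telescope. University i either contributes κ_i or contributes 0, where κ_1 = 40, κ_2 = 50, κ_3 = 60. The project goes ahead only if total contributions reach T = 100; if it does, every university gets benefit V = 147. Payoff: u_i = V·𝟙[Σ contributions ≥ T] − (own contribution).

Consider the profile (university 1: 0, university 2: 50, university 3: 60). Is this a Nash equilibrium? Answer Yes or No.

Yes

Total = 110 ≥ 100: provided.
University 1 (pledges 0, payoff 147): pledging 40 → total 150, payoff 107. No gain.
University 2 (pledges 50, payoff 97): dropping to 0 → total 60, payoff 0. No gain.
University 3 (pledges 60, payoff 87): dropping to 0 → total 50, payoff 0. No gain.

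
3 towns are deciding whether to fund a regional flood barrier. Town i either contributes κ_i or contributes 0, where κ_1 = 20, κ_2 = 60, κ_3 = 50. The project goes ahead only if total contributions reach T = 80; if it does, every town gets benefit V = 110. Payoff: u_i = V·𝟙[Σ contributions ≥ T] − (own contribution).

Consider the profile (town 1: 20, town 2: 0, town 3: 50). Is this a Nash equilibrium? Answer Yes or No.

No

Total = 70 < 80: not provided.
Town 1 (pledges 20, payoff -20): dropping to 0 → total 50, payoff 0. Profitable deviation.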